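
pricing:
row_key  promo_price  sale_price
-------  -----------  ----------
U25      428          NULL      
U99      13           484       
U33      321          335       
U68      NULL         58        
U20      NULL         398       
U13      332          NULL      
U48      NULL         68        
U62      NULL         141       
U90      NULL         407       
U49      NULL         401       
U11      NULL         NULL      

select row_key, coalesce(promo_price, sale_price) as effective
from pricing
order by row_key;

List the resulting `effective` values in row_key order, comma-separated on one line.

NULL, 332, 398, 428, 321, 68, 401, 141, 58, 407, 13

row_key=U11: promo_price=NULL, sale_price=NULL (all NULL) → NULL
row_key=U13: promo_price=332 → 332
row_key=U20: promo_price=NULL, sale_price=398 → 398
row_key=U25: promo_price=428 → 428
row_key=U33: promo_price=321 → 321
row_key=U48: promo_price=NULL, sale_price=68 → 68
row_key=U49: promo_price=NULL, sale_price=401 → 401
row_key=U62: promo_price=NULL, sale_price=141 → 141
row_key=U68: promo_price=NULL, sale_price=58 → 58
row_key=U90: promo_price=NULL, sale_price=407 → 407
row_key=U99: promo_price=13 → 13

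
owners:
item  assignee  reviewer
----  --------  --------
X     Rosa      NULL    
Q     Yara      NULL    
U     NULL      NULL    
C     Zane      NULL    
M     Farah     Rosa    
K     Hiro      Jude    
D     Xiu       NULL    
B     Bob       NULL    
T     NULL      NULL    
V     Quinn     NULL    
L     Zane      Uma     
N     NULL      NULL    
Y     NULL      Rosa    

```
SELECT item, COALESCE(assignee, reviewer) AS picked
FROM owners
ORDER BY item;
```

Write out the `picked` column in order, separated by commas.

item=B: assignee=Bob → Bob
item=C: assignee=Zane → Zane
item=D: assignee=Xiu → Xiu
item=K: assignee=Hiro → Hiro
item=L: assignee=Zane → Zane
item=M: assignee=Farah → Farah
item=N: assignee=NULL, reviewer=NULL (all NULL) → NULL
item=Q: assignee=Yara → Yara
item=T: assignee=NULL, reviewer=NULL (all NULL) → NULL
item=U: assignee=NULL, reviewer=NULL (all NULL) → NULL
item=V: assignee=Quinn → Quinn
item=X: assignee=Rosa → Rosa
item=Y: assignee=NULL, reviewer=Rosa → Rosa

Bob, Zane, Xiu, Hiro, Zane, Farah, NULL, Yara, NULL, NULL, Quinn, Rosa, Rosa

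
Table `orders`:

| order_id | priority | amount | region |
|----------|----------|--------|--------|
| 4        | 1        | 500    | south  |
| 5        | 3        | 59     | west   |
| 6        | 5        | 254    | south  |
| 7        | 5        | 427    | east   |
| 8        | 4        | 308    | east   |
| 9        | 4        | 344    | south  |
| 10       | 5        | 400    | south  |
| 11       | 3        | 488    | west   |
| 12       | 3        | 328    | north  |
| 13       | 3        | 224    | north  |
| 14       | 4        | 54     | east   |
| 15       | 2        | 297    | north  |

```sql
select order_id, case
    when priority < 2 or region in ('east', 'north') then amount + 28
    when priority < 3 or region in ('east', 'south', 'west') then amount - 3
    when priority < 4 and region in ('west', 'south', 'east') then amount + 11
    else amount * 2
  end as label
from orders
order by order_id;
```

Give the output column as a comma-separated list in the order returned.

order_id=4: priority < 2 or region in ('east', 'north') → 528
order_id=5: priority < 3 or region in ('east', 'south', 'west') → 56
order_id=6: priority < 3 or region in ('east', 'south', 'west') → 251
order_id=7: priority < 2 or region in ('east', 'north') → 455
order_id=8: priority < 2 or region in ('east', 'north') → 336
order_id=9: priority < 3 or region in ('east', 'south', 'west') → 341
order_id=10: priority < 3 or region in ('east', 'south', 'west') → 397
order_id=11: priority < 3 or region in ('east', 'south', 'west') → 485
order_id=12: priority < 2 or region in ('east', 'north') → 356
order_id=13: priority < 2 or region in ('east', 'north') → 252
order_id=14: priority < 2 or region in ('east', 'north') → 82
order_id=15: priority < 2 or region in ('east', 'north') → 325

528, 56, 251, 455, 336, 341, 397, 485, 356, 252, 82, 325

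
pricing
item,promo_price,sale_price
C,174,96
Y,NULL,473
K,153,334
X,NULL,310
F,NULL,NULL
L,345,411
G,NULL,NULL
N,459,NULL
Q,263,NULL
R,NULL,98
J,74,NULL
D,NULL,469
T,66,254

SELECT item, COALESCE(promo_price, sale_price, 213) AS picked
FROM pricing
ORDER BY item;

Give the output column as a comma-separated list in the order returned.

174, 469, 213, 213, 74, 153, 345, 459, 263, 98, 66, 310, 473

item=C: promo_price=174 → 174
item=D: promo_price=NULL, sale_price=469 → 469
item=F: promo_price=NULL, sale_price=NULL, → literal 213 → 213
item=G: promo_price=NULL, sale_price=NULL, → literal 213 → 213
item=J: promo_price=74 → 74
item=K: promo_price=153 → 153
item=L: promo_price=345 → 345
item=N: promo_price=459 → 459
item=Q: promo_price=263 → 263
item=R: promo_price=NULL, sale_price=98 → 98
item=T: promo_price=66 → 66
item=X: promo_price=NULL, sale_price=310 → 310
item=Y: promo_price=NULL, sale_price=473 → 473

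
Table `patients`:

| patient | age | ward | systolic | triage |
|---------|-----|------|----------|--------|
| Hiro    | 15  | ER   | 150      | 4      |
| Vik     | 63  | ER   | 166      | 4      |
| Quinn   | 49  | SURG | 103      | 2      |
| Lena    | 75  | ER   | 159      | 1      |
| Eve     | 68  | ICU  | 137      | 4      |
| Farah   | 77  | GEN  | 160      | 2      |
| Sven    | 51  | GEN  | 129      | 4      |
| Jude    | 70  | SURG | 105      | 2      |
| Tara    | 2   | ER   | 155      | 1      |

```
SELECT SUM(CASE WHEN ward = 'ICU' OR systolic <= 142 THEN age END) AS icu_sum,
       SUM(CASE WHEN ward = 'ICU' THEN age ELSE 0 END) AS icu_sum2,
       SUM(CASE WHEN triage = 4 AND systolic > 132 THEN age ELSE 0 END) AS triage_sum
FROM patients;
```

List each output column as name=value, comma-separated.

[icu_sum: ward = 'ICU' OR systolic <= 142]
patient=Hiro: ✗
patient=Vik: ✗
patient=Quinn: ✓ → 49
patient=Lena: ✗
patient=Eve: ✓ → 68
patient=Farah: ✗
patient=Sven: ✓ → 51
patient=Jude: ✓ → 70
patient=Tara: ✗
icu_sum = 49 + 68 + 51 + 70 = 238
—
[icu_sum2: ward = 'ICU']
patient=Hiro: ✗
patient=Vik: ✗
patient=Quinn: ✗
patient=Lena: ✗
patient=Eve: ✓ → 68
patient=Farah: ✗
patient=Sven: ✗
patient=Jude: ✗
patient=Tara: ✗
icu_sum2 = 68
—
[triage_sum: triage = 4 AND systolic > 132]
patient=Hiro: ✓ → 15
patient=Vik: ✓ → 63
patient=Quinn: ✗
patient=Lena: ✗
patient=Eve: ✓ → 68
patient=Farah: ✗
patient=Sven: ✗
patient=Jude: ✗
patient=Tara: ✗
triage_sum = 15 + 63 + 68 = 146

icu_sum=238, icu_sum2=68, triage_sum=146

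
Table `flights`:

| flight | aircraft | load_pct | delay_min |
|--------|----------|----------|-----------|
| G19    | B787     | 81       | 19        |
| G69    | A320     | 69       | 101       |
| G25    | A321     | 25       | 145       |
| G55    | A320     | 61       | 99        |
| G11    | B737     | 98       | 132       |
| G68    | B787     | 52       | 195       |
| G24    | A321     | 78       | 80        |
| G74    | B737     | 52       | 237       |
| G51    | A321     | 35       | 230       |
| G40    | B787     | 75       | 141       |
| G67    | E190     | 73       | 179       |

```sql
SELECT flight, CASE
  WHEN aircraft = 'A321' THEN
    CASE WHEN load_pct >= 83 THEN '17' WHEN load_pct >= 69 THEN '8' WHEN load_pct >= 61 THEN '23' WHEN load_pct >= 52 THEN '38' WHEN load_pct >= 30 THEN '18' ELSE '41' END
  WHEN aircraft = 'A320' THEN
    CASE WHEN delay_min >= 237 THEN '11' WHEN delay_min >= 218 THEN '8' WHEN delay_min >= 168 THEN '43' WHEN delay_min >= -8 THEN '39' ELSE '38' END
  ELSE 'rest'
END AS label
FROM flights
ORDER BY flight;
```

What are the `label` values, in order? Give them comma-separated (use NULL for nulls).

flight=G11: aircraft='B737' → outer ELSE → rest
flight=G19: aircraft='B787' → outer ELSE → rest
flight=G24: aircraft='A321' → inner[load_pct >= 69] → 8
flight=G25: aircraft='A321' → inner[ELSE] → 41
flight=G40: aircraft='B787' → outer ELSE → rest
flight=G51: aircraft='A321' → inner[load_pct >= 30] → 18
flight=G55: aircraft='A320' → inner[delay_min >= -8] → 39
flight=G67: aircraft='E190' → outer ELSE → rest
flight=G68: aircraft='B787' → outer ELSE → rest
flight=G69: aircraft='A320' → inner[delay_min >= -8] → 39
flight=G74: aircraft='B737' → outer ELSE → rest

rest, rest, 8, 41, rest, 18, 39, rest, rest, 39, rest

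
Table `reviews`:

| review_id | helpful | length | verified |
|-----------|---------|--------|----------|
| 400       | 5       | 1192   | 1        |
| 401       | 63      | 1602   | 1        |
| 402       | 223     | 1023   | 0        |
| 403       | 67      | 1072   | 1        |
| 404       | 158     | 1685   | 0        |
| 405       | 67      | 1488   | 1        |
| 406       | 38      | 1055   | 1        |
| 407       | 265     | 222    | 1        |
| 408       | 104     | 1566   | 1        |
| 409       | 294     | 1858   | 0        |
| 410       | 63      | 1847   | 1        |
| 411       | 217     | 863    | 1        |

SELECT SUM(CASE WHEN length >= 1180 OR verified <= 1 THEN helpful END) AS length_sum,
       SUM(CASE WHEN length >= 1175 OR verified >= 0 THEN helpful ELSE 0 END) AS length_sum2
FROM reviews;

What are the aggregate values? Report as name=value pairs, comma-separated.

[length_sum: length >= 1180 OR verified <= 1]
review_id=400: ✓ → 5
review_id=401: ✓ → 63
review_id=402: ✓ → 223
review_id=403: ✓ → 67
review_id=404: ✓ → 158
review_id=405: ✓ → 67
review_id=406: ✓ → 38
review_id=407: ✓ → 265
review_id=408: ✓ → 104
review_id=409: ✓ → 294
review_id=410: ✓ → 63
review_id=411: ✓ → 217
length_sum = 5 + 63 + 223 + 67 + 158 + 67 + 38 + 265 + 104 + 294 + 63 + 217 = 1564
—
[length_sum2: length >= 1175 OR verified >= 0]
review_id=400: ✓ → 5
review_id=401: ✓ → 63
review_id=402: ✓ → 223
review_id=403: ✓ → 67
review_id=404: ✓ → 158
review_id=405: ✓ → 67
review_id=406: ✓ → 38
review_id=407: ✓ → 265
review_id=408: ✓ → 104
review_id=409: ✓ → 294
review_id=410: ✓ → 63
review_id=411: ✓ → 217
length_sum2 = 5 + 63 + 223 + 67 + 158 + 67 + 38 + 265 + 104 + 294 + 63 + 217 = 1564

length_sum=1564, length_sum2=1564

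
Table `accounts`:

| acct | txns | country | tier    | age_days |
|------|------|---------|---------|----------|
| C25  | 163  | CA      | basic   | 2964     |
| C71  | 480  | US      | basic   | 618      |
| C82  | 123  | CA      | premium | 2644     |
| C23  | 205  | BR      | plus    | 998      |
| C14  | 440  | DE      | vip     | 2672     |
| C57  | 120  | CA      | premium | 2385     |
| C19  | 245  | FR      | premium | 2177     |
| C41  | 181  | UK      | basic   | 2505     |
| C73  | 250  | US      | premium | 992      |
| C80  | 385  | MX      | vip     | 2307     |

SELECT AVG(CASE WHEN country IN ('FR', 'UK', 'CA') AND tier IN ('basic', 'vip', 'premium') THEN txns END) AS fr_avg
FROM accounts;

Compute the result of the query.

166.4

acct=C25: ✓ → 163
acct=C71: ✗
acct=C82: ✓ → 123
acct=C23: ✗
acct=C14: ✗
acct=C57: ✓ → 120
acct=C19: ✓ → 245
acct=C41: ✓ → 181
acct=C73: ✗
acct=C80: ✗
fr_avg = (163 + 123 + 120 + 245 + 181) / 5 = 166.4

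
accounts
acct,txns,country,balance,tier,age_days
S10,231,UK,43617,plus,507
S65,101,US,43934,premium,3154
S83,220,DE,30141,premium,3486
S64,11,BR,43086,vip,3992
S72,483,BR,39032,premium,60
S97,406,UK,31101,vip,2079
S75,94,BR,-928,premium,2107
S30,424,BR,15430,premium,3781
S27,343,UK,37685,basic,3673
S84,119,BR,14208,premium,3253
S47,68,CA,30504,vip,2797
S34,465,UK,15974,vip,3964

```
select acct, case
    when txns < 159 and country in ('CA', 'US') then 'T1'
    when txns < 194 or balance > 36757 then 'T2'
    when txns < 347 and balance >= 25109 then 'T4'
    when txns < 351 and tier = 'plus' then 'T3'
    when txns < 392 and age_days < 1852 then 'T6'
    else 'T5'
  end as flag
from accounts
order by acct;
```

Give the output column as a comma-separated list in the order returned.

acct=S10: txns < 194 or balance > 36757 → T2
acct=S27: txns < 194 or balance > 36757 → T2
acct=S30: ELSE → T5
acct=S34: ELSE → T5
acct=S47: txns < 159 and country in ('CA', 'US') → T1
acct=S64: txns < 194 or balance > 36757 → T2
acct=S65: txns < 159 and country in ('CA', 'US') → T1
acct=S72: txns < 194 or balance > 36757 → T2
acct=S75: txns < 194 or balance > 36757 → T2
acct=S83: txns < 347 and balance >= 25109 → T4
acct=S84: txns < 194 or balance > 36757 → T2
acct=S97: ELSE → T5

T2, T2, T5, T5, T1, T2, T1, T2, T2, T4, T2, T5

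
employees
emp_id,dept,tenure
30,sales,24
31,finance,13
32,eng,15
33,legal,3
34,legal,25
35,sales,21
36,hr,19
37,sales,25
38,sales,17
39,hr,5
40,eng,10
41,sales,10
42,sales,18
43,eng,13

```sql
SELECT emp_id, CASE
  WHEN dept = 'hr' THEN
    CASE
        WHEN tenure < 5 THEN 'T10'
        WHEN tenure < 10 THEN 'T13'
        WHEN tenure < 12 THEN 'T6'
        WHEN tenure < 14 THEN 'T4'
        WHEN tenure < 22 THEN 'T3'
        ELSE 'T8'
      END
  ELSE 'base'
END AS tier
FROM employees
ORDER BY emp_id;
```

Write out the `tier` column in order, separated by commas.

base, base, base, base, base, base, T3, base, base, T13, base, base, base, base

emp_id=30: dept='sales' → outer ELSE → base
emp_id=31: dept='finance' → outer ELSE → base
emp_id=32: dept='eng' → outer ELSE → base
emp_id=33: dept='legal' → outer ELSE → base
emp_id=34: dept='legal' → outer ELSE → base
emp_id=35: dept='sales' → outer ELSE → base
emp_id=36: dept='hr' → inner[tenure < 22] → T3
emp_id=37: dept='sales' → outer ELSE → base
emp_id=38: dept='sales' → outer ELSE → base
emp_id=39: dept='hr' → inner[tenure < 10] → T13
emp_id=40: dept='eng' → outer ELSE → base
emp_id=41: dept='sales' → outer ELSE → base
emp_id=42: dept='sales' → outer ELSE → base
emp_id=43: dept='eng' → outer ELSE → base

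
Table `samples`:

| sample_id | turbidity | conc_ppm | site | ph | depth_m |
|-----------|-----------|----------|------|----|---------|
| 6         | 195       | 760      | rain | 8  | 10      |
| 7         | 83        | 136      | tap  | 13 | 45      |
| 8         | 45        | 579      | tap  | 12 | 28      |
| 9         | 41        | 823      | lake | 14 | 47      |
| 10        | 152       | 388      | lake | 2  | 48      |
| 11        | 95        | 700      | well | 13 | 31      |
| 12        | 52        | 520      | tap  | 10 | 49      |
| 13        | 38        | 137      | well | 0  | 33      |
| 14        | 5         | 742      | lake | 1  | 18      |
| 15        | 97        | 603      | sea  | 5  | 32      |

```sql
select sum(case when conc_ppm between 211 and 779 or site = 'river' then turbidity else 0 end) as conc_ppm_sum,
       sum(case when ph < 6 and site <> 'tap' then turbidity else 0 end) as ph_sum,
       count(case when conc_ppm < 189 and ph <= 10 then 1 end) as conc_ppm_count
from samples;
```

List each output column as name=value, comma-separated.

conc_ppm_sum=641, ph_sum=292, conc_ppm_count=1

[conc_ppm_sum: conc_ppm between 211 and 779 or site = 'river']
sample_id=6: ✓ → 195
sample_id=7: ✗
sample_id=8: ✓ → 45
sample_id=9: ✗
sample_id=10: ✓ → 152
sample_id=11: ✓ → 95
sample_id=12: ✓ → 52
sample_id=13: ✗
sample_id=14: ✓ → 5
sample_id=15: ✓ → 97
conc_ppm_sum = 195 + 45 + 152 + 95 + 52 + 5 + 97 = 641
—
[ph_sum: ph < 6 and site <> 'tap']
sample_id=6: ✗
sample_id=7: ✗
sample_id=8: ✗
sample_id=9: ✗
sample_id=10: ✓ → 152
sample_id=11: ✗
sample_id=12: ✗
sample_id=13: ✓ → 38
sample_id=14: ✓ → 5
sample_id=15: ✓ → 97
ph_sum = 152 + 38 + 5 + 97 = 292
—
[conc_ppm_count: conc_ppm < 189 and ph <= 10]
sample_id=6: ✗
sample_id=7: ✗
sample_id=8: ✗
sample_id=9: ✗
sample_id=10: ✗
sample_id=11: ✗
sample_id=12: ✗
sample_id=13: ✓ → 1
sample_id=14: ✗
sample_id=15: ✗
conc_ppm_count = COUNT(1) = 1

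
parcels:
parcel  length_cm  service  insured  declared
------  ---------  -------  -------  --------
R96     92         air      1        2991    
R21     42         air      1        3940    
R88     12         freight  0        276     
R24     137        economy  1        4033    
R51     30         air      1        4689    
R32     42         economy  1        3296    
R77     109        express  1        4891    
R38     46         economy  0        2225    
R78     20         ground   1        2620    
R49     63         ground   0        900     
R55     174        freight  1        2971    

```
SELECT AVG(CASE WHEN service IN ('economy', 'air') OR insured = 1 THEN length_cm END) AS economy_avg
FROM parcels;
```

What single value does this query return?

76.8888888889

parcel=R96: ✓ → 92
parcel=R21: ✓ → 42
parcel=R88: ✗
parcel=R24: ✓ → 137
parcel=R51: ✓ → 30
parcel=R32: ✓ → 42
parcel=R77: ✓ → 109
parcel=R38: ✓ → 46
parcel=R78: ✓ → 20
parcel=R49: ✗
parcel=R55: ✓ → 174
economy_avg = (92 + 42 + 137 + 30 + 42 + 109 + 46 + 20 + 174) / 9 = 76.8888888889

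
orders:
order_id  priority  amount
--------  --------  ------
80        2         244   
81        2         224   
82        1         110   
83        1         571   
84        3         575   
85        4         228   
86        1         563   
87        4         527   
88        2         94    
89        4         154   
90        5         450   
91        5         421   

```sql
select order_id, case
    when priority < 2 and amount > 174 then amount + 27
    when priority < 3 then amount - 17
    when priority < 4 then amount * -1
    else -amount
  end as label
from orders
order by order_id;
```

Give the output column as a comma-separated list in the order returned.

227, 207, 93, 598, -575, -228, 590, -527, 77, -154, -450, -421

order_id=80: priority < 3 → 227
order_id=81: priority < 3 → 207
order_id=82: priority < 3 → 93
order_id=83: priority < 2 and amount > 174 → 598
order_id=84: priority < 4 → -575
order_id=85: ELSE → -228
order_id=86: priority < 2 and amount > 174 → 590
order_id=87: ELSE → -527
order_id=88: priority < 3 → 77
order_id=89: ELSE → -154
order_id=90: ELSE → -450
order_id=91: ELSE → -421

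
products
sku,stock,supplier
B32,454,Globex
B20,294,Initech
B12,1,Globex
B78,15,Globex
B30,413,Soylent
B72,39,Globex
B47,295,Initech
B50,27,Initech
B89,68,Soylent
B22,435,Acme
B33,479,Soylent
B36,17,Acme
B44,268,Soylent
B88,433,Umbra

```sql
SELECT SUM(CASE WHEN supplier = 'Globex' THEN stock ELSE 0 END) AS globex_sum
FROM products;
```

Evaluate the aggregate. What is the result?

509

sku=B32: ✓ → 454
sku=B20: ✗
sku=B12: ✓ → 1
sku=B78: ✓ → 15
sku=B30: ✗
sku=B72: ✓ → 39
sku=B47: ✗
sku=B50: ✗
sku=B89: ✗
sku=B22: ✗
sku=B33: ✗
sku=B36: ✗
sku=B44: ✗
sku=B88: ✗
globex_sum = 454 + 1 + 15 + 39 = 509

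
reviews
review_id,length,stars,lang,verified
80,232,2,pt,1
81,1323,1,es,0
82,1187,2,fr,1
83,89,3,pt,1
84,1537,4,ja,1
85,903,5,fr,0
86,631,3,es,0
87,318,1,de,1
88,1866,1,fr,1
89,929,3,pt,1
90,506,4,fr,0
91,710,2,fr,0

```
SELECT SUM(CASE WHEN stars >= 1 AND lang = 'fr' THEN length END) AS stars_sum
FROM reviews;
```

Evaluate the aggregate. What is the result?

review_id=80: ✗
review_id=81: ✗
review_id=82: ✓ → 1187
review_id=83: ✗
review_id=84: ✗
review_id=85: ✓ → 903
review_id=86: ✗
review_id=87: ✗
review_id=88: ✓ → 1866
review_id=89: ✗
review_id=90: ✓ → 506
review_id=91: ✓ → 710
stars_sum = 1187 + 903 + 1866 + 506 + 710 = 5172

5172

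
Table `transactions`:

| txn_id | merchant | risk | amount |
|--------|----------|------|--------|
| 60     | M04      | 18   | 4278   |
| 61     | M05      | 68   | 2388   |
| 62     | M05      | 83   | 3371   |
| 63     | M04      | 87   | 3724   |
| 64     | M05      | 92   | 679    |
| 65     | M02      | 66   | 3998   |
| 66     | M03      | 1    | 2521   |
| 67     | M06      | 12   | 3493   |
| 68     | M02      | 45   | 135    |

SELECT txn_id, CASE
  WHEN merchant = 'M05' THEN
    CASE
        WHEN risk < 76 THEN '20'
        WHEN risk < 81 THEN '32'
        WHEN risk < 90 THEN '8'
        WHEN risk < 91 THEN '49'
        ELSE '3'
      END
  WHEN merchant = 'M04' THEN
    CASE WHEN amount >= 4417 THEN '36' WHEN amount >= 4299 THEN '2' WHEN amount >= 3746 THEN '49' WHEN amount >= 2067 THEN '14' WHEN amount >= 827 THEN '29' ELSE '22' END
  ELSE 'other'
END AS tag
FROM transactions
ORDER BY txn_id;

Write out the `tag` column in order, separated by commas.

49, 20, 8, 14, 3, other, other, other, other

txn_id=60: merchant='M04' → inner[amount >= 3746] → 49
txn_id=61: merchant='M05' → inner[risk < 76] → 20
txn_id=62: merchant='M05' → inner[risk < 90] → 8
txn_id=63: merchant='M04' → inner[amount >= 2067] → 14
txn_id=64: merchant='M05' → inner[ELSE] → 3
txn_id=65: merchant='M02' → outer ELSE → other
txn_id=66: merchant='M03' → outer ELSE → other
txn_id=67: merchant='M06' → outer ELSE → other
txn_id=68: merchant='M02' → outer ELSE → other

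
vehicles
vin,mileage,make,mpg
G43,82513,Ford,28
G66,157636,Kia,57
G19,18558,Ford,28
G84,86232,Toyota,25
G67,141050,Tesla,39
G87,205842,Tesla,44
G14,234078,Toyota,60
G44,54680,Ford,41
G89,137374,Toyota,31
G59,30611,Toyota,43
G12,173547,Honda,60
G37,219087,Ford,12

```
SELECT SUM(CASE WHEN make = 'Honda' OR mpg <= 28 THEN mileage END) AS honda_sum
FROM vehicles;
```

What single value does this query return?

vin=G43: ✓ → 82513
vin=G66: ✗
vin=G19: ✓ → 18558
vin=G84: ✓ → 86232
vin=G67: ✗
vin=G87: ✗
vin=G14: ✗
vin=G44: ✗
vin=G89: ✗
vin=G59: ✗
vin=G12: ✓ → 173547
vin=G37: ✓ → 219087
honda_sum = 82513 + 18558 + 86232 + 173547 + 219087 = 579937

579937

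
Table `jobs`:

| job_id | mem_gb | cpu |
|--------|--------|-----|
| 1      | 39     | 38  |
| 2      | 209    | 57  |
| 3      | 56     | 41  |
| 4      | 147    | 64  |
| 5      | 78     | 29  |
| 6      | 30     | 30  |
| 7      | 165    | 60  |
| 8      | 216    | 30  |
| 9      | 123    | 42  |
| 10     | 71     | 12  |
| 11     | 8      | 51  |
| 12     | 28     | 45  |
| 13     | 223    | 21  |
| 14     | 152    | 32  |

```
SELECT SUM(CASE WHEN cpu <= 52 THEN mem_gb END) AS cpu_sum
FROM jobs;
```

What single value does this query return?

1024

job_id=1: ✓ → 39
job_id=2: ✗
job_id=3: ✓ → 56
job_id=4: ✗
job_id=5: ✓ → 78
job_id=6: ✓ → 30
job_id=7: ✗
job_id=8: ✓ → 216
job_id=9: ✓ → 123
job_id=10: ✓ → 71
job_id=11: ✓ → 8
job_id=12: ✓ → 28
job_id=13: ✓ → 223
job_id=14: ✓ → 152
cpu_sum = 39 + 56 + 78 + 30 + 216 + 123 + 71 + 8 + 28 + 223 + 152 = 1024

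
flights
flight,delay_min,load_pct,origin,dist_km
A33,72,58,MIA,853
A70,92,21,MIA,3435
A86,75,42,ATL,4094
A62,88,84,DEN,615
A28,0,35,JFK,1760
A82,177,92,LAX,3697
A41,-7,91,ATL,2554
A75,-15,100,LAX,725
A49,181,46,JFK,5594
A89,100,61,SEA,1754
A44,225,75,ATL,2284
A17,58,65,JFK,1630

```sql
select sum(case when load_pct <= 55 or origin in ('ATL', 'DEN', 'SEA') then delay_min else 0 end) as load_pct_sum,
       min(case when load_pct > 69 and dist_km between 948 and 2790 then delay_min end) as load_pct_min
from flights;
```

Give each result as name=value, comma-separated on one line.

[load_pct_sum: load_pct <= 55 or origin in ('ATL', 'DEN', 'SEA')]
flight=A33: ✗
flight=A70: ✓ → 92
flight=A86: ✓ → 75
flight=A62: ✓ → 88
flight=A28: ✓ → 0
flight=A82: ✗
flight=A41: ✓ → -7
flight=A75: ✗
flight=A49: ✓ → 181
flight=A89: ✓ → 100
flight=A44: ✓ → 225
flight=A17: ✗
load_pct_sum = 92 + 75 + 88 + -7 + 181 + 100 + 225 = 754
—
[load_pct_min: load_pct > 69 and dist_km between 948 and 2790]
flight=A33: ✗
flight=A70: ✗
flight=A86: ✗
flight=A62: ✗
flight=A28: ✗
flight=A82: ✗
flight=A41: ✓ → -7
flight=A75: ✗
flight=A49: ✗
flight=A89: ✗
flight=A44: ✓ → 225
flight=A17: ✗
load_pct_min = MIN(-7, 225) = -7

load_pct_sum=754, load_pct_min=-7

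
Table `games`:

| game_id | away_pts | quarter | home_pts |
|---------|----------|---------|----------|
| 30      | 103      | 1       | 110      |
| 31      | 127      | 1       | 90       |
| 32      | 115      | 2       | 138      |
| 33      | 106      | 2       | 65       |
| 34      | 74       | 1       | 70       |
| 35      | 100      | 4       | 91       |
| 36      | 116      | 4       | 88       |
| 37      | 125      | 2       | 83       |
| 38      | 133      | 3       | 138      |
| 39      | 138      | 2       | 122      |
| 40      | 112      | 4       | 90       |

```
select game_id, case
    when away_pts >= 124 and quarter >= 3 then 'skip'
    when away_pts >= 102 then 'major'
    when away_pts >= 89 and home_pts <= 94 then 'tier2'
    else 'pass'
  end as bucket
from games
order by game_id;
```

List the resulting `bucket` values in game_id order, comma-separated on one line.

major, major, major, major, pass, tier2, major, major, skip, major, major

game_id=30: away_pts >= 102 → major
game_id=31: away_pts >= 102 → major
game_id=32: away_pts >= 102 → major
game_id=33: away_pts >= 102 → major
game_id=34: ELSE → pass
game_id=35: away_pts >= 89 and home_pts <= 94 → tier2
game_id=36: away_pts >= 102 → major
game_id=37: away_pts >= 102 → major
game_id=38: away_pts >= 124 and quarter >= 3 → skip
game_id=39: away_pts >= 102 → major
game_id=40: away_pts >= 102 → major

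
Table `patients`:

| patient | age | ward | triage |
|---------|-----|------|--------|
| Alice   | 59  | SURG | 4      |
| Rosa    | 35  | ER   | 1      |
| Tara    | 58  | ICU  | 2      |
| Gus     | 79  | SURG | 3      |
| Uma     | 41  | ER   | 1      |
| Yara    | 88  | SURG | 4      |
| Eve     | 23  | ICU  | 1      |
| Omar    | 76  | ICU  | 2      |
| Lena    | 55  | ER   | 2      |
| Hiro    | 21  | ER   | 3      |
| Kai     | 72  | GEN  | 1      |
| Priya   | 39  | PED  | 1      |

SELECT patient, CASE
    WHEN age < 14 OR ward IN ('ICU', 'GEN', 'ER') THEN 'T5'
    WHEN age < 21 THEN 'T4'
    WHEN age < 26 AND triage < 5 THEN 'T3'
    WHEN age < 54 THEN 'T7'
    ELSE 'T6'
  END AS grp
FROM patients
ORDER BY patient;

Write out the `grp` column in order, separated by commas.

T6, T5, T6, T5, T5, T5, T5, T7, T5, T5, T5, T6

patient=Alice: ELSE → T6
patient=Eve: age < 14 OR ward IN ('ICU', 'GEN', 'ER') → T5
patient=Gus: ELSE → T6
patient=Hiro: age < 14 OR ward IN ('ICU', 'GEN', 'ER') → T5
patient=Kai: age < 14 OR ward IN ('ICU', 'GEN', 'ER') → T5
patient=Lena: age < 14 OR ward IN ('ICU', 'GEN', 'ER') → T5
patient=Omar: age < 14 OR ward IN ('ICU', 'GEN', 'ER') → T5
patient=Priya: age < 54 → T7
patient=Rosa: age < 14 OR ward IN ('ICU', 'GEN', 'ER') → T5
patient=Tara: age < 14 OR ward IN ('ICU', 'GEN', 'ER') → T5
patient=Uma: age < 14 OR ward IN ('ICU', 'GEN', 'ER') → T5
patient=Yara: ELSE → T6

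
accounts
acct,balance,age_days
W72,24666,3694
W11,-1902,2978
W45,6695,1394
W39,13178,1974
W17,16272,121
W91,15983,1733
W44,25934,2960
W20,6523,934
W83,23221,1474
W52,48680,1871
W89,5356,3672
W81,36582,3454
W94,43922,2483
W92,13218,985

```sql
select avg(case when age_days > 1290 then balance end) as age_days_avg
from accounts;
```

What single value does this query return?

22028.6363636364

acct=W72: ✓ → 24666
acct=W11: ✓ → -1902
acct=W45: ✓ → 6695
acct=W39: ✓ → 13178
acct=W17: ✗
acct=W91: ✓ → 15983
acct=W44: ✓ → 25934
acct=W20: ✗
acct=W83: ✓ → 23221
acct=W52: ✓ → 48680
acct=W89: ✓ → 5356
acct=W81: ✓ → 36582
acct=W94: ✓ → 43922
acct=W92: ✗
age_days_avg = (24666 + -1902 + 6695 + 13178 + 15983 + 25934 + 23221 + 48680 + 5356 + 36582 + 43922) / 11 = 22028.6363636364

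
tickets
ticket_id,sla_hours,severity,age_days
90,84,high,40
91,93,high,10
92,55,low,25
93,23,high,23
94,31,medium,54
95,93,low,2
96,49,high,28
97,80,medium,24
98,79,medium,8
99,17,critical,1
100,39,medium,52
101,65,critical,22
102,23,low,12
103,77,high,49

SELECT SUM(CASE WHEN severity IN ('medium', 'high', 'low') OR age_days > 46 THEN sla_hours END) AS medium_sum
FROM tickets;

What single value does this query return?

ticket_id=90: ✓ → 84
ticket_id=91: ✓ → 93
ticket_id=92: ✓ → 55
ticket_id=93: ✓ → 23
ticket_id=94: ✓ → 31
ticket_id=95: ✓ → 93
ticket_id=96: ✓ → 49
ticket_id=97: ✓ → 80
ticket_id=98: ✓ → 79
ticket_id=99: ✗
ticket_id=100: ✓ → 39
ticket_id=101: ✗
ticket_id=102: ✓ → 23
ticket_id=103: ✓ → 77
medium_sum = 84 + 93 + 55 + 23 + 31 + 93 + 49 + 80 + 79 + 39 + 23 + 77 = 726

726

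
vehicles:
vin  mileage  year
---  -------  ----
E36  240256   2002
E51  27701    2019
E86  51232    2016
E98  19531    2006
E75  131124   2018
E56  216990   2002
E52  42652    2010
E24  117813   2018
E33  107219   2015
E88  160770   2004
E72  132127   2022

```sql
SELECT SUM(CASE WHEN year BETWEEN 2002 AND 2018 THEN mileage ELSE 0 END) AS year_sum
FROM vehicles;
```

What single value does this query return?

1087587

vin=E36: ✓ → 240256
vin=E51: ✗
vin=E86: ✓ → 51232
vin=E98: ✓ → 19531
vin=E75: ✓ → 131124
vin=E56: ✓ → 216990
vin=E52: ✓ → 42652
vin=E24: ✓ → 117813
vin=E33: ✓ → 107219
vin=E88: ✓ → 160770
vin=E72: ✗
year_sum = 240256 + 51232 + 19531 + 131124 + 216990 + 42652 + 117813 + 107219 + 160770 = 1087587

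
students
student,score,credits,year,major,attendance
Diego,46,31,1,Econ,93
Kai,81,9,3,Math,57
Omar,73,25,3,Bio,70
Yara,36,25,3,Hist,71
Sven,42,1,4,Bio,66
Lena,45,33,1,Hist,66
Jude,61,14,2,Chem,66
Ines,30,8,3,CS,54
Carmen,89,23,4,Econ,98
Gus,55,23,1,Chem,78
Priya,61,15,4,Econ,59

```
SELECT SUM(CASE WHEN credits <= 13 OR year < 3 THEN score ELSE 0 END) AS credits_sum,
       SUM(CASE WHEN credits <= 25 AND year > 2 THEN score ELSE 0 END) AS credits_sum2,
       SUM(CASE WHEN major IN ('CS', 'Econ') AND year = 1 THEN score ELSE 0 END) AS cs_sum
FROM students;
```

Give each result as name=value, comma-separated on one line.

[credits_sum: credits <= 13 OR year < 3]
student=Diego: ✓ → 46
student=Kai: ✓ → 81
student=Omar: ✗
student=Yara: ✗
student=Sven: ✓ → 42
student=Lena: ✓ → 45
student=Jude: ✓ → 61
student=Ines: ✓ → 30
student=Carmen: ✗
student=Gus: ✓ → 55
student=Priya: ✗
credits_sum = 46 + 81 + 42 + 45 + 61 + 30 + 55 = 360
—
[credits_sum2: credits <= 25 AND year > 2]
student=Diego: ✗
student=Kai: ✓ → 81
student=Omar: ✓ → 73
student=Yara: ✓ → 36
student=Sven: ✓ → 42
student=Lena: ✗
student=Jude: ✗
student=Ines: ✓ → 30
student=Carmen: ✓ → 89
student=Gus: ✗
student=Priya: ✓ → 61
credits_sum2 = 81 + 73 + 36 + 42 + 30 + 89 + 61 = 412
—
[cs_sum: major IN ('CS', 'Econ') AND year = 1]
student=Diego: ✓ → 46
student=Kai: ✗
student=Omar: ✗
student=Yara: ✗
student=Sven: ✗
student=Lena: ✗
student=Jude: ✗
student=Ines: ✗
student=Carmen: ✗
student=Gus: ✗
student=Priya: ✗
cs_sum = 46

credits_sum=360, credits_sum2=412, cs_sum=46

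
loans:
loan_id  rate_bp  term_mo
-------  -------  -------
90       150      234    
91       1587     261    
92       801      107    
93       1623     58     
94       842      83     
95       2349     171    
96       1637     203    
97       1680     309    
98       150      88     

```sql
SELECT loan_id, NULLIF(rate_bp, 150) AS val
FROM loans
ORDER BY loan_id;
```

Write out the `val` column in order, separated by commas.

NULL, 1587, 801, 1623, 842, 2349, 1637, 1680, NULL

loan_id=90: rate_bp=150 vs 150: equal → NULL
loan_id=91: rate_bp=1587 vs 150: differ → 1587
loan_id=92: rate_bp=801 vs 150: differ → 801
loan_id=93: rate_bp=1623 vs 150: differ → 1623
loan_id=94: rate_bp=842 vs 150: differ → 842
loan_id=95: rate_bp=2349 vs 150: differ → 2349
loan_id=96: rate_bp=1637 vs 150: differ → 1637
loan_id=97: rate_bp=1680 vs 150: differ → 1680
loan_id=98: rate_bp=150 vs 150: equal → NULL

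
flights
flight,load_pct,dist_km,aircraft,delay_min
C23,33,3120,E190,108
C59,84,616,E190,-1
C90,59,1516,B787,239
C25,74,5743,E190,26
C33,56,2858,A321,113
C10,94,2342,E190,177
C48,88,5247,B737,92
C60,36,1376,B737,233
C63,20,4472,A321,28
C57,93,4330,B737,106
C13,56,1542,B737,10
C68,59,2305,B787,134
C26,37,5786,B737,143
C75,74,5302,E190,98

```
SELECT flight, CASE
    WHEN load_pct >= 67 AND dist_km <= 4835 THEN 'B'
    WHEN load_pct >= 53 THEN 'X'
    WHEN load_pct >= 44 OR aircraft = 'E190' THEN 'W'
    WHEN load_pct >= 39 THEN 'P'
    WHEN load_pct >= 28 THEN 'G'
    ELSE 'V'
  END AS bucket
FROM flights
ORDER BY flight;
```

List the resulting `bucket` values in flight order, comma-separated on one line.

flight=C10: load_pct >= 67 AND dist_km <= 4835 → B
flight=C13: load_pct >= 53 → X
flight=C23: load_pct >= 44 OR aircraft = 'E190' → W
flight=C25: load_pct >= 53 → X
flight=C26: load_pct >= 28 → G
flight=C33: load_pct >= 53 → X
flight=C48: load_pct >= 53 → X
flight=C57: load_pct >= 67 AND dist_km <= 4835 → B
flight=C59: load_pct >= 67 AND dist_km <= 4835 → B
flight=C60: load_pct >= 28 → G
flight=C63: ELSE → V
flight=C68: load_pct >= 53 → X
flight=C75: load_pct >= 53 → X
flight=C90: load_pct >= 53 → X

B, X, W, X, G, X, X, B, B, G, V, X, X, X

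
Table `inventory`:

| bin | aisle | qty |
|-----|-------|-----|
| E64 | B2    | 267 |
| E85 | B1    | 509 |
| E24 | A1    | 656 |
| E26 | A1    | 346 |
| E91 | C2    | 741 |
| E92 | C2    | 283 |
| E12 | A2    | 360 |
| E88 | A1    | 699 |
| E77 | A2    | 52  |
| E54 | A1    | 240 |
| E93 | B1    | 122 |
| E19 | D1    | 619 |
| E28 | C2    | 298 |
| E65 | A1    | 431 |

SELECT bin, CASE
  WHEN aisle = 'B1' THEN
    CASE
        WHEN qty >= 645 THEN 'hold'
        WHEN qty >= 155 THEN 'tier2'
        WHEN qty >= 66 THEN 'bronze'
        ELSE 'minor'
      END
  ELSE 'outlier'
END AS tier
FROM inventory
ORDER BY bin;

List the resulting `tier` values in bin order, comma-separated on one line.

outlier, outlier, outlier, outlier, outlier, outlier, outlier, outlier, outlier, tier2, outlier, outlier, outlier, bronze

bin=E12: aisle='A2' → outer ELSE → outlier
bin=E19: aisle='D1' → outer ELSE → outlier
bin=E24: aisle='A1' → outer ELSE → outlier
bin=E26: aisle='A1' → outer ELSE → outlier
bin=E28: aisle='C2' → outer ELSE → outlier
bin=E54: aisle='A1' → outer ELSE → outlier
bin=E64: aisle='B2' → outer ELSE → outlier
bin=E65: aisle='A1' → outer ELSE → outlier
bin=E77: aisle='A2' → outer ELSE → outlier
bin=E85: aisle='B1' → inner[qty >= 155] → tier2
bin=E88: aisle='A1' → outer ELSE → outlier
bin=E91: aisle='C2' → outer ELSE → outlier
bin=E92: aisle='C2' → outer ELSE → outlier
bin=E93: aisle='B1' → inner[qty >= 66] → bronze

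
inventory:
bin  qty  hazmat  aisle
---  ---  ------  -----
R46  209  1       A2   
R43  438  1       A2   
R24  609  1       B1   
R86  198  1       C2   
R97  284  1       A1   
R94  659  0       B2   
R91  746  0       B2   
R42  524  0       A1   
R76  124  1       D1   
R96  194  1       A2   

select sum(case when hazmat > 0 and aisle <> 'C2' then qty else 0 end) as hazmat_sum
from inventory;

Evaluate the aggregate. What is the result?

1858

bin=R46: ✓ → 209
bin=R43: ✓ → 438
bin=R24: ✓ → 609
bin=R86: ✗
bin=R97: ✓ → 284
bin=R94: ✗
bin=R91: ✗
bin=R42: ✗
bin=R76: ✓ → 124
bin=R96: ✓ → 194
hazmat_sum = 209 + 438 + 609 + 284 + 124 + 194 = 1858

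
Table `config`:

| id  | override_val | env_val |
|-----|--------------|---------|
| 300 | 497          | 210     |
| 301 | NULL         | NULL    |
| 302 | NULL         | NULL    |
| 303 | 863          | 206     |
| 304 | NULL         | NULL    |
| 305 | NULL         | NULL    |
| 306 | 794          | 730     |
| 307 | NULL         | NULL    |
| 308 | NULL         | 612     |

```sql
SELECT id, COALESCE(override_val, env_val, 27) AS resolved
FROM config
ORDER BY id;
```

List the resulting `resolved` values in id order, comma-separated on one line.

497, 27, 27, 863, 27, 27, 794, 27, 612

id=300: override_val=497 → 497
id=301: override_val=NULL, env_val=NULL, → literal 27 → 27
id=302: override_val=NULL, env_val=NULL, → literal 27 → 27
id=303: override_val=863 → 863
id=304: override_val=NULL, env_val=NULL, → literal 27 → 27
id=305: override_val=NULL, env_val=NULL, → literal 27 → 27
id=306: override_val=794 → 794
id=307: override_val=NULL, env_val=NULL, → literal 27 → 27
id=308: override_val=NULL, env_val=612 → 612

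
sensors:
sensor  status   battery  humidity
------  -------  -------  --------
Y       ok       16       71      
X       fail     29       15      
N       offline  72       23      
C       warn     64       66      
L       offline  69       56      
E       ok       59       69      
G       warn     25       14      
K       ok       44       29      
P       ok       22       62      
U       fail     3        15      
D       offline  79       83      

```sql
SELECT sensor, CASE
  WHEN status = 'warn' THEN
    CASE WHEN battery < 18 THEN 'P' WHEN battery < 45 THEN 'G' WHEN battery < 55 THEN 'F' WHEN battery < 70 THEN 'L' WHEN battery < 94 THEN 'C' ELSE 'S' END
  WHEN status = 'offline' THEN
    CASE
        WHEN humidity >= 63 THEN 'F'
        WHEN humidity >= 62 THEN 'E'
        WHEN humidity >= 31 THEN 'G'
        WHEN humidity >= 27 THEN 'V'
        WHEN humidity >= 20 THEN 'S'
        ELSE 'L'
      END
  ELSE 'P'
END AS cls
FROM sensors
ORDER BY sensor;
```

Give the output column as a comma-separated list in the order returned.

L, F, P, G, P, G, S, P, P, P, P

sensor=C: status='warn' → inner[battery < 70] → L
sensor=D: status='offline' → inner[humidity >= 63] → F
sensor=E: status='ok' → outer ELSE → P
sensor=G: status='warn' → inner[battery < 45] → G
sensor=K: status='ok' → outer ELSE → P
sensor=L: status='offline' → inner[humidity >= 31] → G
sensor=N: status='offline' → inner[humidity >= 20] → S
sensor=P: status='ok' → outer ELSE → P
sensor=U: status='fail' → outer ELSE → P
sensor=X: status='fail' → outer ELSE → P
sensor=Y: status='ok' → outer ELSE → P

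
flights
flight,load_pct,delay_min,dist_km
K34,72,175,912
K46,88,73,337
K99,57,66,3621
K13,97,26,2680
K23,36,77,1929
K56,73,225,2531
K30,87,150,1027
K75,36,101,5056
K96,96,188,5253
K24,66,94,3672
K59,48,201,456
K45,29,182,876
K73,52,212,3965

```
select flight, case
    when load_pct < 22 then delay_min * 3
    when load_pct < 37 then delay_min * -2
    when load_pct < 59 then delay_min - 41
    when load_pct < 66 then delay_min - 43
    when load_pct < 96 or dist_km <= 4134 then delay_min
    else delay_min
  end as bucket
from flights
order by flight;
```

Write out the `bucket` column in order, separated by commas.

flight=K13: load_pct < 96 or dist_km <= 4134 → 26
flight=K23: load_pct < 37 → -154
flight=K24: load_pct < 96 or dist_km <= 4134 → 94
flight=K30: load_pct < 96 or dist_km <= 4134 → 150
flight=K34: load_pct < 96 or dist_km <= 4134 → 175
flight=K45: load_pct < 37 → -364
flight=K46: load_pct < 96 or dist_km <= 4134 → 73
flight=K56: load_pct < 96 or dist_km <= 4134 → 225
flight=K59: load_pct < 59 → 160
flight=K73: load_pct < 59 → 171
flight=K75: load_pct < 37 → -202
flight=K96: ELSE → 188
flight=K99: load_pct < 59 → 25

26, -154, 94, 150, 175, -364, 73, 225, 160, 171, -202, 188, 25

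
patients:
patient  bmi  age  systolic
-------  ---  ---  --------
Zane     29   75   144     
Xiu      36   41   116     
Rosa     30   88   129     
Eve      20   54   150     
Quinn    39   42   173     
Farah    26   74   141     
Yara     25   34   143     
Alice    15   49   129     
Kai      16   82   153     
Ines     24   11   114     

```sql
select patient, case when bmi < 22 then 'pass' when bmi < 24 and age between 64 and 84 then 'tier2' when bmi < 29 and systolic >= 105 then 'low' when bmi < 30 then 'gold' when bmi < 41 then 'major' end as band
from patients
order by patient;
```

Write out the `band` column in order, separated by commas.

pass, pass, low, low, pass, major, major, major, low, gold

patient=Alice: bmi < 22 → pass
patient=Eve: bmi < 22 → pass
patient=Farah: bmi < 29 and systolic >= 105 → low
patient=Ines: bmi < 29 and systolic >= 105 → low
patient=Kai: bmi < 22 → pass
patient=Quinn: bmi < 41 → major
patient=Rosa: bmi < 41 → major
patient=Xiu: bmi < 41 → major
patient=Yara: bmi < 29 and systolic >= 105 → low
patient=Zane: bmi < 30 → gold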